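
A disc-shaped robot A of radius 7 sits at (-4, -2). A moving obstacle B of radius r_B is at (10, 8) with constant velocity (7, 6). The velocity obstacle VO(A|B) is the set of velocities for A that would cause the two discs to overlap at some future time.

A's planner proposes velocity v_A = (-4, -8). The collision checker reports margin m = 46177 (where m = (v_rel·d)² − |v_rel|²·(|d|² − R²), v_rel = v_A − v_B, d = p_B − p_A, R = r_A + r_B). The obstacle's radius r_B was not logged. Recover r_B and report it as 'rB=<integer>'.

m = 46177
d = (14, 10);  v_rel = (-11, -14),  |v_rel|² = 317
v_rel×d = (-11)·(10) − (-14)·(14) = 86
since m = R²·317 − 86²:  R² = (7396 + 46177) / 317 = 169
R = √169 = 13  ⇒  r_B = 13 − 7 = 6

rB=6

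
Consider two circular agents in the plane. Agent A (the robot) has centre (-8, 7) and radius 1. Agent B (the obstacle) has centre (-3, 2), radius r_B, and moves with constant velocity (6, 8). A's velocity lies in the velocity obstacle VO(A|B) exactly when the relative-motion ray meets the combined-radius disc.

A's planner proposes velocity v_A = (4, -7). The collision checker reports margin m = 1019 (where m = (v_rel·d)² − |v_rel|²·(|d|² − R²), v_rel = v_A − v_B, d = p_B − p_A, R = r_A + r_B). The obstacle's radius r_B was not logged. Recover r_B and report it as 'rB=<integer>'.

m = 1019
d = (5, -5);  v_rel = (-2, -15),  |v_rel|² = 229
v_rel×d = (-2)·(-5) − (-15)·(5) = 85
since m = R²·229 − 85²:  R² = (7225 + 1019) / 229 = 36
R = √36 = 6  ⇒  r_B = 6 − 1 = 5

rB=5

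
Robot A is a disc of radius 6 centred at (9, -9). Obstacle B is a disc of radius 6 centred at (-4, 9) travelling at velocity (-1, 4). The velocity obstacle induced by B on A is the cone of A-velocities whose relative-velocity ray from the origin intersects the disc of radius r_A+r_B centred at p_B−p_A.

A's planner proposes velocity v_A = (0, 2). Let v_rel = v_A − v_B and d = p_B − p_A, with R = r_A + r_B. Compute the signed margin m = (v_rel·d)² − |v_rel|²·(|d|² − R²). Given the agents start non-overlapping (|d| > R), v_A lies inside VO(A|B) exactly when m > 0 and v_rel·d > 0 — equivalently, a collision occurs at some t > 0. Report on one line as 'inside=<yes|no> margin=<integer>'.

d = (-13, 18),  |d|² = 493;  R = 6+6 = 12,  c = 493−12² = 349
v_rel = (1, -2),  |v_rel|² = 5;  v_rel·d = (1)·(-13) + (-2)·(18) = -49
5·t² + 98·t + 349 = 0  ⇒  m = (-49)² − 5·349 = 656
m = 656 > 0,  v_rel·d = -49 < 0  ⇒  outside

inside=no margin=656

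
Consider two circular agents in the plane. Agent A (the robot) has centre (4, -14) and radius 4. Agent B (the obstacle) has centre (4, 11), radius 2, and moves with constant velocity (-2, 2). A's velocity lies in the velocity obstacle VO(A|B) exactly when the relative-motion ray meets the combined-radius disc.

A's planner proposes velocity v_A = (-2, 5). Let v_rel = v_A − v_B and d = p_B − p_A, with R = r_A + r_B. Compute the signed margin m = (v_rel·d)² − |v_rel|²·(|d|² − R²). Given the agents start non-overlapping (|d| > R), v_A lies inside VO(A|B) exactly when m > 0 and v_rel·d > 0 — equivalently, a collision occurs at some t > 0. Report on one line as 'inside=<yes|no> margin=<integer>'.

d = (0, 25),  |d|² = 625;  R = 4+2 = 6,  c = 625−6² = 589
v_rel = (0, 3),  |v_rel|² = 9;  v_rel·d = (0)·(0) + (3)·(25) = 75
9·t² − 150·t + 589 = 0  ⇒  m = 75² − 9·589 = 324
m = 324 > 0,  v_rel·d = 75 > 0  ⇒  inside

inside=yes margin=324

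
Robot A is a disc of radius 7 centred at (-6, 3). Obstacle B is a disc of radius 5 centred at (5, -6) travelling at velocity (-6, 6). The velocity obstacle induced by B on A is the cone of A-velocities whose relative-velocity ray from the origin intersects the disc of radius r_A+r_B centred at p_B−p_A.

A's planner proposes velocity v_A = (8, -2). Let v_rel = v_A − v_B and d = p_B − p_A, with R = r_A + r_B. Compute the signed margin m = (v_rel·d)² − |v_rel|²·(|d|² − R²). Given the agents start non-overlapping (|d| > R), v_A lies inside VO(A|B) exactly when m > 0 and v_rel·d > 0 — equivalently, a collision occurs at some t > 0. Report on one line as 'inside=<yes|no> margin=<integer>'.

d = (11, -9),  |d|² = 202;  R = 7+5 = 12,  c = 202−12² = 58
v_rel = (14, -8),  |v_rel|² = 260;  v_rel·d = (14)·(11) + (-8)·(-9) = 226
260·t² − 452·t + 58 = 0  ⇒  m = 226² − 260·58 = 35996
m = 35996 > 0,  v_rel·d = 226 > 0  ⇒  inside

inside=yes margin=35996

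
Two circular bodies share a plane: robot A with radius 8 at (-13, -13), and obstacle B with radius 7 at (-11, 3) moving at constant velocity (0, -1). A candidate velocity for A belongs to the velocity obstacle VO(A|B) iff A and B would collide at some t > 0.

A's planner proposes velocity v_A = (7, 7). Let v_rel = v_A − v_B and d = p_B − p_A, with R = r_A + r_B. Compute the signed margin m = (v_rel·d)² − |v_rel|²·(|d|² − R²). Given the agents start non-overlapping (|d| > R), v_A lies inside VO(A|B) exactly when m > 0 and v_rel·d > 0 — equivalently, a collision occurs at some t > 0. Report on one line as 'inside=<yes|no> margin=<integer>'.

d = (2, 16),  |d|² = 260;  R = 8+7 = 15,  c = 260−15² = 35
v_rel = (7, 8),  |v_rel|² = 113;  v_rel·d = (7)·(2) + (8)·(16) = 142
113·t² − 284·t + 35 = 0  ⇒  m = 142² − 113·35 = 16209
m = 16209 > 0,  v_rel·d = 142 > 0  ⇒  inside

inside=yes margin=16209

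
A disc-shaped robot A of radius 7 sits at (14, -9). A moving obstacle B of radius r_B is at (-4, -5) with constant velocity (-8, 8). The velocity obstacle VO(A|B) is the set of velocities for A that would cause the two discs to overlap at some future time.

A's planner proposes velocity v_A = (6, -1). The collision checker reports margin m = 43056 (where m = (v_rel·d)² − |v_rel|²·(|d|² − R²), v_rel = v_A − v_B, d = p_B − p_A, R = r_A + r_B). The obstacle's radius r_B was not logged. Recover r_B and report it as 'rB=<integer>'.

m = 43056
d = (-18, 4);  v_rel = (14, -9),  |v_rel|² = 277
v_rel×d = (14)·(4) − (-9)·(-18) = -106
since m = R²·277 − (-106)²:  R² = (11236 + 43056) / 277 = 196
R = √196 = 14  ⇒  r_B = 14 − 7 = 7

rB=7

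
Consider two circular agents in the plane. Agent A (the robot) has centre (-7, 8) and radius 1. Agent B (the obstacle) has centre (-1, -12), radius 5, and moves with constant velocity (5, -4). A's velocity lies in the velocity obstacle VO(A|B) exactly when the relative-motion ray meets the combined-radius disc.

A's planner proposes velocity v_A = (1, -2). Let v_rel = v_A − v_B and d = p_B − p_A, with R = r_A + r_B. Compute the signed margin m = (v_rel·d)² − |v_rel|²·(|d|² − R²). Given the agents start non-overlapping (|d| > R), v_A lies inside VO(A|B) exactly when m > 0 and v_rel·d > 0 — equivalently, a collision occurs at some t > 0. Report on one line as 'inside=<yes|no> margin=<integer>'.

d = (6, -20),  |d|² = 436;  R = 1+5 = 6,  c = 436−6² = 400
v_rel = (-4, 2),  |v_rel|² = 20;  v_rel·d = (-4)·(6) + (2)·(-20) = -64
20·t² + 128·t + 400 = 0  ⇒  m = (-64)² − 20·400 = -3904
m = -3904 < 0,  v_rel·d = -64 < 0  ⇒  outside

inside=no margin=-3904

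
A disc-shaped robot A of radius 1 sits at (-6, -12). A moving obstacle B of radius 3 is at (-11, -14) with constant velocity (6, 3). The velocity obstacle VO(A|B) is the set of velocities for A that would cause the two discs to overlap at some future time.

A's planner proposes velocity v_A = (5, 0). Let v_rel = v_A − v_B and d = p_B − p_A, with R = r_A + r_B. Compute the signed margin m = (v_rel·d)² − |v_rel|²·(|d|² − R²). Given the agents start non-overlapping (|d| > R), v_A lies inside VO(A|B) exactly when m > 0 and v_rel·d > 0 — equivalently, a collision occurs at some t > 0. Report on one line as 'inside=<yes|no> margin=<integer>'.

d = (-5, -2),  |d|² = 29;  R = 1+3 = 4,  c = 29−4² = 13
v_rel = (-1, -3),  |v_rel|² = 10;  v_rel·d = (-1)·(-5) + (-3)·(-2) = 11
10·t² − 22·t + 13 = 0  ⇒  m = 11² − 10·13 = -9
m = -9 < 0,  v_rel·d = 11 > 0  ⇒  outside

inside=no margin=-9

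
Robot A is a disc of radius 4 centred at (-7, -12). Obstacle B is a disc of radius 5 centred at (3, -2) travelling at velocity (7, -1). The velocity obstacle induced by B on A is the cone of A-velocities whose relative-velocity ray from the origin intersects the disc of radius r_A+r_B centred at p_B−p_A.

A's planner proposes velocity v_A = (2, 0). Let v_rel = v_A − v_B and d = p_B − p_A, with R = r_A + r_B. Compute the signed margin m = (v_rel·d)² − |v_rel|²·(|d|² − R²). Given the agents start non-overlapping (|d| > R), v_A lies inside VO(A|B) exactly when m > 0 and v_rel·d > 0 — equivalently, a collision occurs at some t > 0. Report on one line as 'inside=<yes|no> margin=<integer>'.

d = (10, 10),  |d|² = 200;  R = 4+5 = 9,  c = 200−9² = 119
v_rel = (-5, 1),  |v_rel|² = 26;  v_rel·d = (-5)·(10) + (1)·(10) = -40
26·t² + 80·t + 119 = 0  ⇒  m = (-40)² − 26·119 = -1494
m = -1494 < 0,  v_rel·d = -40 < 0  ⇒  outside

inside=no margin=-1494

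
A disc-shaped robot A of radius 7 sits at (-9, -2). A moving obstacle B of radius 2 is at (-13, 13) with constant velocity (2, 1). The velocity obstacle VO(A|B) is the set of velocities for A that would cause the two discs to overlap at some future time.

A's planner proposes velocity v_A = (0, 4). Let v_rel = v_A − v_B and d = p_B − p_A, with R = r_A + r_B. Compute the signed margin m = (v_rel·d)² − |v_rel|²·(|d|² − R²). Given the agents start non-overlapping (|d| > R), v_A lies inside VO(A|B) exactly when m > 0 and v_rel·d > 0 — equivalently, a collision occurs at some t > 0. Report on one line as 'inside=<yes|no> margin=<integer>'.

d = (-4, 15),  |d|² = 241;  R = 7+2 = 9,  c = 241−9² = 160
v_rel = (-2, 3),  |v_rel|² = 13;  v_rel·d = (-2)·(-4) + (3)·(15) = 53
13·t² − 106·t + 160 = 0  ⇒  m = 53² − 13·160 = 729
m = 729 > 0,  v_rel·d = 53 > 0  ⇒  inside

inside=yes margin=729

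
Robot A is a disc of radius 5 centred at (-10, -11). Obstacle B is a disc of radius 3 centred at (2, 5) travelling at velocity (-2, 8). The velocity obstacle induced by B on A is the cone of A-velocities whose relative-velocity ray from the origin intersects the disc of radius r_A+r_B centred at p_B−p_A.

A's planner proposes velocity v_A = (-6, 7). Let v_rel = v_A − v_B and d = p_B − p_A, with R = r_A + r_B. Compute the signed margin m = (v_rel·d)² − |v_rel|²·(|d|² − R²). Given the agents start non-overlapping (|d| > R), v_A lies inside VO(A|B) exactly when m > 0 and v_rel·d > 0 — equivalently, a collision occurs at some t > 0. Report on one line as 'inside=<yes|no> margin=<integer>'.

d = (12, 16),  |d|² = 400;  R = 5+3 = 8,  c = 400−8² = 336
v_rel = (-4, -1),  |v_rel|² = 17;  v_rel·d = (-4)·(12) + (-1)·(16) = -64
17·t² + 128·t + 336 = 0  ⇒  m = (-64)² − 17·336 = -1616
m = -1616 < 0,  v_rel·d = -64 < 0  ⇒  outside

inside=no margin=-1616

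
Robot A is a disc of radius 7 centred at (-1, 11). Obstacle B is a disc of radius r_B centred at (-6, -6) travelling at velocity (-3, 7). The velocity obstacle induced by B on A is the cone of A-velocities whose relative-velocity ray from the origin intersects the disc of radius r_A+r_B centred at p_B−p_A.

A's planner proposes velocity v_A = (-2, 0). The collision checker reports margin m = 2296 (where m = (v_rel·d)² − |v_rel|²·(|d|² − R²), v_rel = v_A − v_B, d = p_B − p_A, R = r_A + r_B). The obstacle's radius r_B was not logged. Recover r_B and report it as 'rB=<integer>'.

m = 2296
d = (-5, -17);  v_rel = (1, -7),  |v_rel|² = 50
v_rel×d = (1)·(-17) − (-7)·(-5) = -52
since m = R²·50 − (-52)²:  R² = (2704 + 2296) / 50 = 100
R = √100 = 10  ⇒  r_B = 10 − 7 = 3

rB=3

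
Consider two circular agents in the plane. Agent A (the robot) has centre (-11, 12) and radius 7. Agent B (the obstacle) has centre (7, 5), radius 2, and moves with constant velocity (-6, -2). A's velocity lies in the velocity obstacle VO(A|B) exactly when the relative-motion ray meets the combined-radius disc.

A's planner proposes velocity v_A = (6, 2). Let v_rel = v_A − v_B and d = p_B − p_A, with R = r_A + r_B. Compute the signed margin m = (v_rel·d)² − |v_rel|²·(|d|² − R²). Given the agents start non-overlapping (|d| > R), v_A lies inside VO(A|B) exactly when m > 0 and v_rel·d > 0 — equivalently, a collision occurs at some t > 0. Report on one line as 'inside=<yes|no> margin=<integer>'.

d = (18, -7),  |d|² = 373;  R = 7+2 = 9,  c = 373−9² = 292
v_rel = (12, 4),  |v_rel|² = 160;  v_rel·d = (12)·(18) + (4)·(-7) = 188
160·t² − 376·t + 292 = 0  ⇒  m = 188² − 160·292 = -11376
m = -11376 < 0,  v_rel·d = 188 > 0  ⇒  outside

inside=no margin=-11376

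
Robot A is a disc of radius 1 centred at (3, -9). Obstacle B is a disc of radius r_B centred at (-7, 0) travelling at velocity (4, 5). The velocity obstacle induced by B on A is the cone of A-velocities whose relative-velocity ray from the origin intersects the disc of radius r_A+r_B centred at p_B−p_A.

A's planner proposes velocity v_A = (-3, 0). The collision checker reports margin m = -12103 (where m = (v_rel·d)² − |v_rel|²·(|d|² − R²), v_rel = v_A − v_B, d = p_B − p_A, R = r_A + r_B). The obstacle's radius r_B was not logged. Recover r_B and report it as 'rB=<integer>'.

m = -12103
d = (-10, 9);  v_rel = (-7, -5),  |v_rel|² = 74
v_rel×d = (-7)·(9) − (-5)·(-10) = -113
since m = R²·74 − (-113)²:  R² = (12769 + -12103) / 74 = 9
R = √9 = 3  ⇒  r_B = 3 − 1 = 2

rB=2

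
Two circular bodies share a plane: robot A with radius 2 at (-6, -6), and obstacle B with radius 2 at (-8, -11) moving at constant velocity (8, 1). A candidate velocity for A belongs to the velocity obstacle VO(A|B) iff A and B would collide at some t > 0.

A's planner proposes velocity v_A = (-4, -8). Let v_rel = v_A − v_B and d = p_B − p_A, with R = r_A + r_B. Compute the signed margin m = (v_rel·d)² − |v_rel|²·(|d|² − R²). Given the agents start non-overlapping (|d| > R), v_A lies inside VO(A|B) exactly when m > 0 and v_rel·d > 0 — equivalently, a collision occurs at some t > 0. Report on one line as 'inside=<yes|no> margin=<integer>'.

d = (-2, -5),  |d|² = 29;  R = 2+2 = 4,  c = 29−4² = 13
v_rel = (-12, -9),  |v_rel|² = 225;  v_rel·d = (-12)·(-2) + (-9)·(-5) = 69
225·t² − 138·t + 13 = 0  ⇒  m = 69² − 225·13 = 1836
m = 1836 > 0,  v_rel·d = 69 > 0  ⇒  inside

inside=yes margin=1836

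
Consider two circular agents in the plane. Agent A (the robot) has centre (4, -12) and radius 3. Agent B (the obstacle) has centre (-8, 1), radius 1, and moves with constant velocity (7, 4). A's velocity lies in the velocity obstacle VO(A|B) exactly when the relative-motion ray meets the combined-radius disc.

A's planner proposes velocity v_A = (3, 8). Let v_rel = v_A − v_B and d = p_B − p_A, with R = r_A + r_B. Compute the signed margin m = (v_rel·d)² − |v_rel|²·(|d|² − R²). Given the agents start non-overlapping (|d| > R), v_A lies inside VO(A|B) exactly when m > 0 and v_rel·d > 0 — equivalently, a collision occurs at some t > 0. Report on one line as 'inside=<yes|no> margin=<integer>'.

d = (-12, 13),  |d|² = 313;  R = 3+1 = 4,  c = 313−4² = 297
v_rel = (-4, 4),  |v_rel|² = 32;  v_rel·d = (-4)·(-12) + (4)·(13) = 100
32·t² − 200·t + 297 = 0  ⇒  m = 100² − 32·297 = 496
m = 496 > 0,  v_rel·d = 100 > 0  ⇒  inside

inside=yes margin=496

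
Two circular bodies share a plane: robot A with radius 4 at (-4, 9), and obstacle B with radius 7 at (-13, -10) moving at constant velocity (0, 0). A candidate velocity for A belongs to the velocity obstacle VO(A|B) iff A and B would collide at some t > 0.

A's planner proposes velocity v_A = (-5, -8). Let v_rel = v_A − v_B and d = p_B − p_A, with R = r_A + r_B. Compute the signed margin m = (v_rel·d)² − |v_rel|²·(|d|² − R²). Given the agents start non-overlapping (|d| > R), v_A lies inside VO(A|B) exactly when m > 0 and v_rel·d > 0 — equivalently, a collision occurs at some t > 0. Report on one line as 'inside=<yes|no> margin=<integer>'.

d = (-9, -19),  |d|² = 442;  R = 4+7 = 11,  c = 442−11² = 321
v_rel = (-5, -8),  |v_rel|² = 89;  v_rel·d = (-5)·(-9) + (-8)·(-19) = 197
89·t² − 394·t + 321 = 0  ⇒  m = 197² − 89·321 = 10240
m = 10240 > 0,  v_rel·d = 197 > 0  ⇒  inside

inside=yes margin=10240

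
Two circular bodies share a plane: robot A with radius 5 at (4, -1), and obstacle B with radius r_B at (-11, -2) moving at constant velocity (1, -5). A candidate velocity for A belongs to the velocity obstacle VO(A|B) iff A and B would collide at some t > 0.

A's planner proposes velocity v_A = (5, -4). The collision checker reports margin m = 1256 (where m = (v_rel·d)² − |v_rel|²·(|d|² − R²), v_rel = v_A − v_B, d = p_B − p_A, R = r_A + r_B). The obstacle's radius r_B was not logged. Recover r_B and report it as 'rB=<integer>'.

m = 1256
d = (-15, -1);  v_rel = (4, 1),  |v_rel|² = 17
v_rel×d = (4)·(-1) − (1)·(-15) = 11
since m = R²·17 − 11²:  R² = (121 + 1256) / 17 = 81
R = √81 = 9  ⇒  r_B = 9 − 5 = 4

rB=4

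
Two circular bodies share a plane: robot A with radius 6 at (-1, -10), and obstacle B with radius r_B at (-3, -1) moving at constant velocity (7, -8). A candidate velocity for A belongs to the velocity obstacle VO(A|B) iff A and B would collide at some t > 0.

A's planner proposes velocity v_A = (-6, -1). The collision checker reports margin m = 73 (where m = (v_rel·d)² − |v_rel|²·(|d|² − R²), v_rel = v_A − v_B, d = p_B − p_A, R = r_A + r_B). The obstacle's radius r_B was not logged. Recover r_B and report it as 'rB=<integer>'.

m = 73
d = (-2, 9);  v_rel = (-13, 7),  |v_rel|² = 218
v_rel×d = (-13)·(9) − (7)·(-2) = -103
since m = R²·218 − (-103)²:  R² = (10609 + 73) / 218 = 49
R = √49 = 7  ⇒  r_B = 7 − 6 = 1

rB=1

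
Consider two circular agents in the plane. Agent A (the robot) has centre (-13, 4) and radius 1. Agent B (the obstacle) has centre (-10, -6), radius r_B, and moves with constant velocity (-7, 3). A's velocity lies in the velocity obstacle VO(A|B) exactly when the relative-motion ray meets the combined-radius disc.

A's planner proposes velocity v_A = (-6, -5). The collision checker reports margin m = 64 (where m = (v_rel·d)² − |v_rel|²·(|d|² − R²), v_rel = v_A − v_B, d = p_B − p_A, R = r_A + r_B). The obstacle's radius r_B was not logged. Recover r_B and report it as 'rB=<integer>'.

m = 64
d = (3, -10);  v_rel = (1, -8),  |v_rel|² = 65
v_rel×d = (1)·(-10) − (-8)·(3) = 14
since m = R²·65 − 14²:  R² = (196 + 64) / 65 = 4
R = √4 = 2  ⇒  r_B = 2 − 1 = 1

rB=1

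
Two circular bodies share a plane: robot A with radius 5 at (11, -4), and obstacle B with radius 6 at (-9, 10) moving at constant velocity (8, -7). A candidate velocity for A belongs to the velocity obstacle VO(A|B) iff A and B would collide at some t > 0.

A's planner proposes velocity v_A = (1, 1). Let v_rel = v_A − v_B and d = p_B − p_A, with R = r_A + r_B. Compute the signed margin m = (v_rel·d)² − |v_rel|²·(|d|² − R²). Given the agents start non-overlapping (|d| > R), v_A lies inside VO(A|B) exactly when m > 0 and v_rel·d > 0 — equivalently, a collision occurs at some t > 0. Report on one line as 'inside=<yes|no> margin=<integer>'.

d = (-20, 14),  |d|² = 596;  R = 5+6 = 11,  c = 596−11² = 475
v_rel = (-7, 8),  |v_rel|² = 113;  v_rel·d = (-7)·(-20) + (8)·(14) = 252
113·t² − 504·t + 475 = 0  ⇒  m = 252² − 113·475 = 9829
m = 9829 > 0,  v_rel·d = 252 > 0  ⇒  inside

inside=yes margin=9829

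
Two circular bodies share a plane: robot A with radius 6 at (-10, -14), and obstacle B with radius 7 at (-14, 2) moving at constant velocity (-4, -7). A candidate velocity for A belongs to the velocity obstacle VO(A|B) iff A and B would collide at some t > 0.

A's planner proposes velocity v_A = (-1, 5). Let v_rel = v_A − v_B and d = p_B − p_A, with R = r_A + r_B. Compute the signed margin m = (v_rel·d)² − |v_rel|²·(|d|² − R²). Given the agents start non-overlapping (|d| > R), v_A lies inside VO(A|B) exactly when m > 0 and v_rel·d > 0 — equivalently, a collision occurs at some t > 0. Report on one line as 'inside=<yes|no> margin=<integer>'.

d = (-4, 16),  |d|² = 272;  R = 6+7 = 13,  c = 272−13² = 103
v_rel = (3, 12),  |v_rel|² = 153;  v_rel·d = (3)·(-4) + (12)·(16) = 180
153·t² − 360·t + 103 = 0  ⇒  m = 180² − 153·103 = 16641
m = 16641 > 0,  v_rel·d = 180 > 0  ⇒  inside

inside=yes margin=16641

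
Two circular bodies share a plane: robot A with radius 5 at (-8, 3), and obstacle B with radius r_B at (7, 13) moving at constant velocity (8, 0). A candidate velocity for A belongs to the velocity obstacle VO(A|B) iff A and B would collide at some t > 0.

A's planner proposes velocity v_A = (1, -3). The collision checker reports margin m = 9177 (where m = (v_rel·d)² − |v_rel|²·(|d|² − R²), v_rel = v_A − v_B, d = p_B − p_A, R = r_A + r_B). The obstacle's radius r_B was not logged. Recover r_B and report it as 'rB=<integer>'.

m = 9177
d = (15, 10);  v_rel = (-7, -3),  |v_rel|² = 58
v_rel×d = (-7)·(10) − (-3)·(15) = -25
since m = R²·58 − (-25)²:  R² = (625 + 9177) / 58 = 169
R = √169 = 13  ⇒  r_B = 13 − 5 = 8

rB=8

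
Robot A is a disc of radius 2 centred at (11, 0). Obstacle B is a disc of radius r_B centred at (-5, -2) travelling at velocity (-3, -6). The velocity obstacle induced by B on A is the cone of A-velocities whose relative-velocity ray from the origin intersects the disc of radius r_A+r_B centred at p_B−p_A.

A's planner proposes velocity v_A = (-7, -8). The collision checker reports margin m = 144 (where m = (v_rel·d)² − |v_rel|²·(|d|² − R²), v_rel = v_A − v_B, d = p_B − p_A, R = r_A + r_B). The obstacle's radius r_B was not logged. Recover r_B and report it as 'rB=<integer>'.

m = 144
d = (-16, -2);  v_rel = (-4, -2),  |v_rel|² = 20
v_rel×d = (-4)·(-2) − (-2)·(-16) = -24
since m = R²·20 − (-24)²:  R² = (576 + 144) / 20 = 36
R = √36 = 6  ⇒  r_B = 6 − 2 = 4

rB=4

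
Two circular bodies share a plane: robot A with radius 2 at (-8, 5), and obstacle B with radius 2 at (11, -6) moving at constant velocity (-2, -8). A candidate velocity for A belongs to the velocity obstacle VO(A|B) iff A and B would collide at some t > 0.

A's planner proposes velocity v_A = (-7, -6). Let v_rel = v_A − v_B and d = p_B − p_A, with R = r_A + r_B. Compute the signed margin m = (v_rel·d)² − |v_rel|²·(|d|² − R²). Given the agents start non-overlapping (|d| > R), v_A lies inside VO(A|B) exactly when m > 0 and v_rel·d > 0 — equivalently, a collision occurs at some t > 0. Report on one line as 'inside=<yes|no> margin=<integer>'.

d = (19, -11),  |d|² = 482;  R = 2+2 = 4,  c = 482−4² = 466
v_rel = (-5, 2),  |v_rel|² = 29;  v_rel·d = (-5)·(19) + (2)·(-11) = -117
29·t² + 234·t + 466 = 0  ⇒  m = (-117)² − 29·466 = 175
m = 175 > 0,  v_rel·d = -117 < 0  ⇒  outside

inside=no margin=175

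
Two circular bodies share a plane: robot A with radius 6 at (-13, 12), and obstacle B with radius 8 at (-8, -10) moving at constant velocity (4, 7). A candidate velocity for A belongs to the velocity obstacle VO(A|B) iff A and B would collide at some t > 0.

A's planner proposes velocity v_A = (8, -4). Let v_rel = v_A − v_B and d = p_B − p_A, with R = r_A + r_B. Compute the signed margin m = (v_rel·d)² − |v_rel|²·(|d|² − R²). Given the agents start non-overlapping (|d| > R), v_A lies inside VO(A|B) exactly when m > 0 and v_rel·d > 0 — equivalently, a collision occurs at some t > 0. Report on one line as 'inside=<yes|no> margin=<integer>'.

d = (5, -22),  |d|² = 509;  R = 6+8 = 14,  c = 509−14² = 313
v_rel = (4, -11),  |v_rel|² = 137;  v_rel·d = (4)·(5) + (-11)·(-22) = 262
137·t² − 524·t + 313 = 0  ⇒  m = 262² − 137·313 = 25763
m = 25763 > 0,  v_rel·d = 262 > 0  ⇒  inside

inside=yes margin=25763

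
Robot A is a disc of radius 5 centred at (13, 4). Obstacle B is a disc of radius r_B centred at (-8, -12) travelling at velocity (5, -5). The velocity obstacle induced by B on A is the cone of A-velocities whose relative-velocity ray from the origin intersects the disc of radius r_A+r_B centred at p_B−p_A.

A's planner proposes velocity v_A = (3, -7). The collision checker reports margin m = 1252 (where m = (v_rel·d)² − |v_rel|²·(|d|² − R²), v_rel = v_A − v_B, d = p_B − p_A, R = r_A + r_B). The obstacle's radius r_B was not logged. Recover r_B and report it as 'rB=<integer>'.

m = 1252
d = (-21, -16);  v_rel = (-2, -2),  |v_rel|² = 8
v_rel×d = (-2)·(-16) − (-2)·(-21) = -10
since m = R²·8 − (-10)²:  R² = (100 + 1252) / 8 = 169
R = √169 = 13  ⇒  r_B = 13 − 5 = 8

rB=8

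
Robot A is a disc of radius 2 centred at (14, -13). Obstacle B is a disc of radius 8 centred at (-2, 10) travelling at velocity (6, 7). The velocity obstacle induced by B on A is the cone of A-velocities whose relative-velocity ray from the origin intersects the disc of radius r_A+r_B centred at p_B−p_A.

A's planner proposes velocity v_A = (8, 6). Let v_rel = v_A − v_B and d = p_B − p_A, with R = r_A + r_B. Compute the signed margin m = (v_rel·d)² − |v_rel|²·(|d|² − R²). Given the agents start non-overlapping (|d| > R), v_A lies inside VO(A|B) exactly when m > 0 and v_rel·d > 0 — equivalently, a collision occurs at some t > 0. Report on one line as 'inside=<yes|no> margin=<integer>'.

d = (-16, 23),  |d|² = 785;  R = 2+8 = 10,  c = 785−10² = 685
v_rel = (2, -1),  |v_rel|² = 5;  v_rel·d = (2)·(-16) + (-1)·(23) = -55
5·t² + 110·t + 685 = 0  ⇒  m = (-55)² − 5·685 = -400
m = -400 < 0,  v_rel·d = -55 < 0  ⇒  outside

inside=no margin=-400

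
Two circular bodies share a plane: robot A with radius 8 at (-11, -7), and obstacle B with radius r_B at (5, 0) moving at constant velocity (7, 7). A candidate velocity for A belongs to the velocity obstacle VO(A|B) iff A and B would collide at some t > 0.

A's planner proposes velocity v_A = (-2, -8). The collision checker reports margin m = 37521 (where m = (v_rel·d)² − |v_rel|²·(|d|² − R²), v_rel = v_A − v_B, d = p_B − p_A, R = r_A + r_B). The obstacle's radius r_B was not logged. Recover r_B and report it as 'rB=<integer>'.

m = 37521
d = (16, 7);  v_rel = (-9, -15),  |v_rel|² = 306
v_rel×d = (-9)·(7) − (-15)·(16) = 177
since m = R²·306 − 177²:  R² = (31329 + 37521) / 306 = 225
R = √225 = 15  ⇒  r_B = 15 − 8 = 7

rB=7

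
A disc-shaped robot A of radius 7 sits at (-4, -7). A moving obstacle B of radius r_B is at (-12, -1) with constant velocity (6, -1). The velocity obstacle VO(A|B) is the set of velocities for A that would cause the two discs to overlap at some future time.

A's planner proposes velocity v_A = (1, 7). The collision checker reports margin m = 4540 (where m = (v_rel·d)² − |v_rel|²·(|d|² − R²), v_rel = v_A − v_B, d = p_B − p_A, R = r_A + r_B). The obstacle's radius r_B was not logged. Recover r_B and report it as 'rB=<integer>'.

m = 4540
d = (-8, 6);  v_rel = (-5, 8),  |v_rel|² = 89
v_rel×d = (-5)·(6) − (8)·(-8) = 34
since m = R²·89 − 34²:  R² = (1156 + 4540) / 89 = 64
R = √64 = 8  ⇒  r_B = 8 − 7 = 1

rB=1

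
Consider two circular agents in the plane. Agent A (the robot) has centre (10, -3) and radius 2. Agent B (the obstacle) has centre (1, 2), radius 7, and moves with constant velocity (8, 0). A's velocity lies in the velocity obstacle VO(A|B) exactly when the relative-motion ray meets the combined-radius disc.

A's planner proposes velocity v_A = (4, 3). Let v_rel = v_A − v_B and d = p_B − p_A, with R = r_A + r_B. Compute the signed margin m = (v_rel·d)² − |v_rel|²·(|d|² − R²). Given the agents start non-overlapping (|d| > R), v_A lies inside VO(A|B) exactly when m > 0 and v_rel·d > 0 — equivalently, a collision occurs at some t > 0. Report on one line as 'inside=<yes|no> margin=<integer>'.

d = (-9, 5),  |d|² = 106;  R = 2+7 = 9,  c = 106−9² = 25
v_rel = (-4, 3),  |v_rel|² = 25;  v_rel·d = (-4)·(-9) + (3)·(5) = 51
25·t² − 102·t + 25 = 0  ⇒  m = 51² − 25·25 = 1976
m = 1976 > 0,  v_rel·d = 51 > 0  ⇒  inside

inside=yes margin=1976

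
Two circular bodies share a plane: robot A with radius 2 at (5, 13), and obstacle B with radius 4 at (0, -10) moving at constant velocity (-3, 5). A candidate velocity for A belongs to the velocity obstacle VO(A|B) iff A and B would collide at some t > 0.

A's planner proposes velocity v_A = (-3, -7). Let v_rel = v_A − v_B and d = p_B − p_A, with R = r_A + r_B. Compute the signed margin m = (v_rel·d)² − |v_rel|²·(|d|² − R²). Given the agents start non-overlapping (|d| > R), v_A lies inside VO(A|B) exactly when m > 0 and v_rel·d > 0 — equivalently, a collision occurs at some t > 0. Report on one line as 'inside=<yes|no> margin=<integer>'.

d = (-5, -23),  |d|² = 554;  R = 2+4 = 6,  c = 554−6² = 518
v_rel = (0, -12),  |v_rel|² = 144;  v_rel·d = (0)·(-5) + (-12)·(-23) = 276
144·t² − 552·t + 518 = 0  ⇒  m = 276² − 144·518 = 1584
m = 1584 > 0,  v_rel·d = 276 > 0  ⇒  inside

inside=yes margin=1584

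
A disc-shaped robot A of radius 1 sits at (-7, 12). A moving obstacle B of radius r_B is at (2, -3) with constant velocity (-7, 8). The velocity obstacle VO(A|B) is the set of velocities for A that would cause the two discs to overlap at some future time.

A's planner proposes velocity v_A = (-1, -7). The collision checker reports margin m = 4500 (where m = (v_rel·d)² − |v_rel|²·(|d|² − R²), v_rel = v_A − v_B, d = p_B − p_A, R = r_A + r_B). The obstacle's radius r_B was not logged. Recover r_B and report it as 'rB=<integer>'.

m = 4500
d = (9, -15);  v_rel = (6, -15),  |v_rel|² = 261
v_rel×d = (6)·(-15) − (-15)·(9) = 45
since m = R²·261 − 45²:  R² = (2025 + 4500) / 261 = 25
R = √25 = 5  ⇒  r_B = 5 − 1 = 4

rB=4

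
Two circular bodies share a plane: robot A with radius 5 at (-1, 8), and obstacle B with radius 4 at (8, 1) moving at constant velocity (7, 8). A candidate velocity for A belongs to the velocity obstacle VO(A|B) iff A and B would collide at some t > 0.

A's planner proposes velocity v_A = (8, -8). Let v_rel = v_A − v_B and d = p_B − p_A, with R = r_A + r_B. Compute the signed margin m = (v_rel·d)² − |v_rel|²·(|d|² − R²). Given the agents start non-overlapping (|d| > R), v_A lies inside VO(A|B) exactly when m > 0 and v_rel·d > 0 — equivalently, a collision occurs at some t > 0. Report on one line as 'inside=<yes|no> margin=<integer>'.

d = (9, -7),  |d|² = 130;  R = 5+4 = 9,  c = 130−9² = 49
v_rel = (1, -16),  |v_rel|² = 257;  v_rel·d = (1)·(9) + (-16)·(-7) = 121
257·t² − 242·t + 49 = 0  ⇒  m = 121² − 257·49 = 2048
m = 2048 > 0,  v_rel·d = 121 > 0  ⇒  inside

inside=yes margin=2048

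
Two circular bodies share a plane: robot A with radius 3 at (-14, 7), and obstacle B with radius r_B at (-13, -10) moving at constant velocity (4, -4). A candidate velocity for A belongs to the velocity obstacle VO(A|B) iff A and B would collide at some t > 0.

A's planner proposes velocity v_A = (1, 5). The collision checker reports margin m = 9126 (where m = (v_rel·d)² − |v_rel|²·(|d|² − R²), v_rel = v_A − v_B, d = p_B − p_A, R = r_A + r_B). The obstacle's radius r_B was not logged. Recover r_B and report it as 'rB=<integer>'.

m = 9126
d = (1, -17);  v_rel = (-3, 9),  |v_rel|² = 90
v_rel×d = (-3)·(-17) − (9)·(1) = 42
since m = R²·90 − 42²:  R² = (1764 + 9126) / 90 = 121
R = √121 = 11  ⇒  r_B = 11 − 3 = 8

rB=8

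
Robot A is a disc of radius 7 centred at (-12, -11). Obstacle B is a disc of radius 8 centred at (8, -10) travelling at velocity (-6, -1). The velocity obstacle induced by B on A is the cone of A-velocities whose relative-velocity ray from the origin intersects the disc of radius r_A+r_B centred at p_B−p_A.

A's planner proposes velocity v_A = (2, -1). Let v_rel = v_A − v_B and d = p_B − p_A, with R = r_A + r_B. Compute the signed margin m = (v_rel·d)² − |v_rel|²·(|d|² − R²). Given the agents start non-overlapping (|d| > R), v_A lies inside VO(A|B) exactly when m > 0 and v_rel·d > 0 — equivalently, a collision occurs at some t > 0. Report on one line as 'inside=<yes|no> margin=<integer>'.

d = (20, 1),  |d|² = 401;  R = 7+8 = 15,  c = 401−15² = 176
v_rel = (8, 0),  |v_rel|² = 64;  v_rel·d = (8)·(20) + (0)·(1) = 160
64·t² − 320·t + 176 = 0  ⇒  m = 160² − 64·176 = 14336
m = 14336 > 0,  v_rel·d = 160 > 0  ⇒  inside

inside=yes margin=14336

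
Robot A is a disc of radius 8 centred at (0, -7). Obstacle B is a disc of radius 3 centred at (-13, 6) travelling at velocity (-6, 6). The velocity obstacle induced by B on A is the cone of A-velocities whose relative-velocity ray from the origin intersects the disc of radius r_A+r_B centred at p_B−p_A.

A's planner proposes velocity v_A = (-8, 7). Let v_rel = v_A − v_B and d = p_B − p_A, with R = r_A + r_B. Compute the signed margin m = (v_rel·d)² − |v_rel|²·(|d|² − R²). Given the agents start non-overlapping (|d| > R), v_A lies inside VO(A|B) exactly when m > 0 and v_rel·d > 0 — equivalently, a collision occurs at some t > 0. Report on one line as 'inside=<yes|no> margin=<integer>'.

d = (-13, 13),  |d|² = 338;  R = 8+3 = 11,  c = 338−11² = 217
v_rel = (-2, 1),  |v_rel|² = 5;  v_rel·d = (-2)·(-13) + (1)·(13) = 39
5·t² − 78·t + 217 = 0  ⇒  m = 39² − 5·217 = 436
m = 436 > 0,  v_rel·d = 39 > 0  ⇒  inside

inside=yes margin=436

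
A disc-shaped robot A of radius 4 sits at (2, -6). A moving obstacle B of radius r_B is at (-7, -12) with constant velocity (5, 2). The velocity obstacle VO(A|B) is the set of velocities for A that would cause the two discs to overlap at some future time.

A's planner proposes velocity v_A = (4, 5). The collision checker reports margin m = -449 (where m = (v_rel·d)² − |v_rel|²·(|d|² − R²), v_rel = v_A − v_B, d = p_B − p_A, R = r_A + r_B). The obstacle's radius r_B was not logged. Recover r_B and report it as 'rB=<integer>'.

m = -449
d = (-9, -6);  v_rel = (-1, 3),  |v_rel|² = 10
v_rel×d = (-1)·(-6) − (3)·(-9) = 33
since m = R²·10 − 33²:  R² = (1089 + -449) / 10 = 64
R = √64 = 8  ⇒  r_B = 8 − 4 = 4

rB=4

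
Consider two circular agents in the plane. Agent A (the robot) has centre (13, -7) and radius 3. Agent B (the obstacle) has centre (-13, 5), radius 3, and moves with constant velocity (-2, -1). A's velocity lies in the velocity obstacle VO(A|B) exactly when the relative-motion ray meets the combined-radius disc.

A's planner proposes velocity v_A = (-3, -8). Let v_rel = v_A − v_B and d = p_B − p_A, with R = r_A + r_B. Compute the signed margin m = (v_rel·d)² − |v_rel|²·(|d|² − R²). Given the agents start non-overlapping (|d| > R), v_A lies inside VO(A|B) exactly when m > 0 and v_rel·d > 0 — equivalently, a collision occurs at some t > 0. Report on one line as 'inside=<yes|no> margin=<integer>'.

d = (-26, 12),  |d|² = 820;  R = 3+3 = 6,  c = 820−6² = 784
v_rel = (-1, -7),  |v_rel|² = 50;  v_rel·d = (-1)·(-26) + (-7)·(12) = -58
50·t² + 116·t + 784 = 0  ⇒  m = (-58)² − 50·784 = -35836
m = -35836 < 0,  v_rel·d = -58 < 0  ⇒  outside

inside=no margin=-35836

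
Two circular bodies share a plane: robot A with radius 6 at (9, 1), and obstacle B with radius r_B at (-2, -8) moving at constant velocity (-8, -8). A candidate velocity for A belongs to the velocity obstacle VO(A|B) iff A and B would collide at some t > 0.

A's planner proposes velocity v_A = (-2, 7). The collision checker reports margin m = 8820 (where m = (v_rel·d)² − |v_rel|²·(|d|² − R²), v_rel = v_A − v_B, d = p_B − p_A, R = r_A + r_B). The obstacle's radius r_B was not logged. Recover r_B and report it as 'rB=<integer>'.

m = 8820
d = (-11, -9);  v_rel = (6, 15),  |v_rel|² = 261
v_rel×d = (6)·(-9) − (15)·(-11) = 111
since m = R²·261 − 111²:  R² = (12321 + 8820) / 261 = 81
R = √81 = 9  ⇒  r_B = 9 − 6 = 3

rB=3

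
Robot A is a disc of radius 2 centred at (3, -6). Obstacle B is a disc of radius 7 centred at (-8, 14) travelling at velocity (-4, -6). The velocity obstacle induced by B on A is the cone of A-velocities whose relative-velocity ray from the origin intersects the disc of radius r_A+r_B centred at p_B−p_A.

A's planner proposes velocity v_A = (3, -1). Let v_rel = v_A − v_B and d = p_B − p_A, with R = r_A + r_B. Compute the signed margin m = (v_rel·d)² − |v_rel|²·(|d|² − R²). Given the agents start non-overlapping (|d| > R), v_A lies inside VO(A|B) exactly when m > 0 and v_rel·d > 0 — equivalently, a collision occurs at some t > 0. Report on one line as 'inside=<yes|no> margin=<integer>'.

d = (-11, 20),  |d|² = 521;  R = 2+7 = 9,  c = 521−9² = 440
v_rel = (7, 5),  |v_rel|² = 74;  v_rel·d = (7)·(-11) + (5)·(20) = 23
74·t² − 46·t + 440 = 0  ⇒  m = 23² − 74·440 = -32031
m = -32031 < 0,  v_rel·d = 23 > 0  ⇒  outside

inside=no margin=-32031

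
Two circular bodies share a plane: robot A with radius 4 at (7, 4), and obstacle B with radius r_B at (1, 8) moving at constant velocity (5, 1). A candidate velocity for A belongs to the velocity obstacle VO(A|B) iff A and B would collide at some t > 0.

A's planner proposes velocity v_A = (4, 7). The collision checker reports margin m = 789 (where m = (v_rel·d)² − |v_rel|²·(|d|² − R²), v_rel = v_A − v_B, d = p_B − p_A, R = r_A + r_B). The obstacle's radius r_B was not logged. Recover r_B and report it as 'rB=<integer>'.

m = 789
d = (-6, 4);  v_rel = (-1, 6),  |v_rel|² = 37
v_rel×d = (-1)·(4) − (6)·(-6) = 32
since m = R²·37 − 32²:  R² = (1024 + 789) / 37 = 49
R = √49 = 7  ⇒  r_B = 7 − 4 = 3

rB=3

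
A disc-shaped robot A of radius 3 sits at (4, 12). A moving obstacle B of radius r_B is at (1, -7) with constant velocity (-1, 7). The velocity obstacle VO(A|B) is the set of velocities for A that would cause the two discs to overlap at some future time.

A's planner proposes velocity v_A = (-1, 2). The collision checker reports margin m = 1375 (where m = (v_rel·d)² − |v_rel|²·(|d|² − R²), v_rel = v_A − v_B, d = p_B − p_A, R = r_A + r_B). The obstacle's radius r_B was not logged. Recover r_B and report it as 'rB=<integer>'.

m = 1375
d = (-3, -19);  v_rel = (0, -5),  |v_rel|² = 25
v_rel×d = (0)·(-19) − (-5)·(-3) = -15
since m = R²·25 − (-15)²:  R² = (225 + 1375) / 25 = 64
R = √64 = 8  ⇒  r_B = 8 − 3 = 5

rB=5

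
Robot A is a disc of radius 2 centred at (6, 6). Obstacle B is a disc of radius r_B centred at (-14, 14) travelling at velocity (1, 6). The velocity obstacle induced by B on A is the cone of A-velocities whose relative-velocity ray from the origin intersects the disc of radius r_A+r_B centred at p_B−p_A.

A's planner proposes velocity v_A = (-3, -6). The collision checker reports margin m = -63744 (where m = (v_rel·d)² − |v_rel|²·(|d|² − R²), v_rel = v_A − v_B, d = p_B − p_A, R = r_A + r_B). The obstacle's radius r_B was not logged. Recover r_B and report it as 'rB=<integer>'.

m = -63744
d = (-20, 8);  v_rel = (-4, -12),  |v_rel|² = 160
v_rel×d = (-4)·(8) − (-12)·(-20) = -272
since m = R²·160 − (-272)²:  R² = (73984 + -63744) / 160 = 64
R = √64 = 8  ⇒  r_B = 8 − 2 = 6

rB=6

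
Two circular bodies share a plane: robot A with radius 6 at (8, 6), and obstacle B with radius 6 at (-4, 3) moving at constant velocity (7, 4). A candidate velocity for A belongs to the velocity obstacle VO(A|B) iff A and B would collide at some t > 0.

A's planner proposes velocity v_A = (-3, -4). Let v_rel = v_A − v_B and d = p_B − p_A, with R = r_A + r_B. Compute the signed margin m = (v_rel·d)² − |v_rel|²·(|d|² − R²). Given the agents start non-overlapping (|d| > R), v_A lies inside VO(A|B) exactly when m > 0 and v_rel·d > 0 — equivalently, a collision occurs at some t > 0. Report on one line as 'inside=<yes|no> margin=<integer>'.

d = (-12, -3),  |d|² = 153;  R = 6+6 = 12,  c = 153−12² = 9
v_rel = (-10, -8),  |v_rel|² = 164;  v_rel·d = (-10)·(-12) + (-8)·(-3) = 144
164·t² − 288·t + 9 = 0  ⇒  m = 144² − 164·9 = 19260
m = 19260 > 0,  v_rel·d = 144 > 0  ⇒  inside

inside=yes margin=19260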